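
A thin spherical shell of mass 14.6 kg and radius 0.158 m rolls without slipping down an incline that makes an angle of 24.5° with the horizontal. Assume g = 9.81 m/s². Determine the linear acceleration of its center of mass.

Translation along the incline: Mg sinθ − f = Ma.
Rotation about the center: fR = Iα with I = (2/3)MR². No-slip gives a = αR, so f = (I/R²)a = (2/3)M a.
Substituting: Mg sinθ = (1 + 0.6667)Ma, so a = g sinθ/(1 + 0.6667) = (9.81) sin 24.5° / 1.667 = 2.441 m/s².

a ≈ 2.44 m/s²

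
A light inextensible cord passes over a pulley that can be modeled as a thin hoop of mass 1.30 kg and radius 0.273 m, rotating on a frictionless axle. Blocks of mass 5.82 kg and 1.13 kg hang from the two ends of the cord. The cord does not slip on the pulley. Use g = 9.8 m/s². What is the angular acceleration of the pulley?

α ≈ 20.4 rad/s²

I = MR² = (1.30)(0.273)² = 0.09689 kg·m².
Heavier block: m₁g − T₁ = m₁a. Lighter block: T₂ − m₂g = m₂a.
Pulley: (T₁ − T₂)R = Iα = I(a/R), so T₁ − T₂ = (I/R²)a = 1·M_p a = 1.300·a.
Adding the three: (m₁ − m₂)g = (m₁ + m₂ + 1.300)a, so a = (5.82 − 1.13)(9.8)/(5.82 + 1.13 + 1.300) = 5.571 m/s².
α = a/R = 5.571/0.273 = 20.41 rad/s².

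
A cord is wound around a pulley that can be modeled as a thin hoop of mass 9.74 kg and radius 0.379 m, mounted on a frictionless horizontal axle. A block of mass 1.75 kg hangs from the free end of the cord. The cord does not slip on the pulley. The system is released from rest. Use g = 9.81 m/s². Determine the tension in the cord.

I = MR² = (9.74)(0.379)² = 1.399 kg·m².
Block: mg − T = ma. Pulley: TR = Iα. No-slip: a = αR, so T = (I/R²)a = 9.740·a.
Then mg = (m + 9.740)a, so a = (1.75)(9.81)/(1.75 + 9.740) = 1.494 m/s².
T = 9.740·a = 14.55 N.

T ≈ 14.6 N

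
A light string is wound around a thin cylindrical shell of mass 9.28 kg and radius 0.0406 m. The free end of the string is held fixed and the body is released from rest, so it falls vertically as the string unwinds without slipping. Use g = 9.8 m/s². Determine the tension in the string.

Translation: Mg − T = Ma. Rotation about the center: TR = Iα with I = MR².
With a = αR: T = (I/R²)a = M a, so Mg = (1 + 1.000)Ma.
a = g/(1 + 1.000) = 9.8/2.000 = 4.900 m/s².
T = 1.000·M·a = (1.000)(9.28)(4.900) = 45.47 N.

T ≈ 45.5 N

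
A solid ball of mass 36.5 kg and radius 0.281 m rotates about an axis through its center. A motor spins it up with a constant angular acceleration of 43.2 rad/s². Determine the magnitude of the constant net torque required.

τ ≈ 49.8 N·m

I = (2/5)MR² = (2/5)(36.5)(0.281)² = 1.153 kg·m².
τ = Iα = (1.153)(43.20) = 49.80 N·m.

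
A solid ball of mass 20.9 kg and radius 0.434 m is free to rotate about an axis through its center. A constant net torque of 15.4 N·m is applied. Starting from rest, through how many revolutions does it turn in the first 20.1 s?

≈ 314 revolutions

I = (2/5)MR² = (2/5)(20.9)(0.434)² = 1.575 kg·m².
α = τ/I = 15.4/1.575 = 9.780 rad/s².
θ = ½αt² = ½(9.780)(20.1)² = 1976 rad.
Revolutions = θ/(2π) = 314.4.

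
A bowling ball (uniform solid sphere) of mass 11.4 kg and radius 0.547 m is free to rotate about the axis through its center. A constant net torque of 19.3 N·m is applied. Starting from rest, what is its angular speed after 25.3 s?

ω ≈ 358 rad/s

I = (2/5)MR² = (2/5)(11.4)(0.547)² = 1.364 kg·m².
α = τ/I = 19.3/1.364 = 14.15 rad/s².
ω = ω₀ + αt = 0 + (14.15)(25.3) = 357.9 rad/s.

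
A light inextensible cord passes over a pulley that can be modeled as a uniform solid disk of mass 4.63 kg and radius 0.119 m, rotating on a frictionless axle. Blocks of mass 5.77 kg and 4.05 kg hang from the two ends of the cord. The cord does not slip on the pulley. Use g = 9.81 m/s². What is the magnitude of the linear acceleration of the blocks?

a ≈ 1.39 m/s²

I = ½MR² = (1/2)(4.63)(0.119)² = 0.03278 kg·m².
Heavier block: m₁g − T₁ = m₁a. Lighter block: T₂ − m₂g = m₂a.
Pulley: (T₁ − T₂)R = Iα = I(a/R), so T₁ − T₂ = (I/R²)a = (1/2)M_p a = 2.315·a.
Adding the three: (m₁ − m₂)g = (m₁ + m₂ + 2.315)a, so a = (5.77 − 4.05)(9.81)/(5.77 + 4.05 + 2.315) = 1.390 m/s².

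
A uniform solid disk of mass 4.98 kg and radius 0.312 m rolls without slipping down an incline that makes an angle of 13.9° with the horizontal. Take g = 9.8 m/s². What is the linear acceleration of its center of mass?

Translation along the incline: Mg sinθ − f = Ma.
Rotation about the center: fR = Iα with I = ½MR². No-slip gives a = αR, so f = (I/R²)a = (1/2)M a.
Substituting: Mg sinθ = (1 + 0.5000)Ma, so a = g sinθ/(1 + 0.5000) = (9.8) sin 13.9° / 1.500 = 1.569 m/s².

a ≈ 1.57 m/s²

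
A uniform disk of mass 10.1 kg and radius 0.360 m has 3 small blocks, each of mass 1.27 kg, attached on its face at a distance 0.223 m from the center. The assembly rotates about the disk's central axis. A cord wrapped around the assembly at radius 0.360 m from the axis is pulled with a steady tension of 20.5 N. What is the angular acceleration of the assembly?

I_disk = ½MR² = ½(10.1)(0.360)² = 0.6545 kg·m².
I_blocks = 3·m·r² = 3(1.27)(0.223)² = 0.1895 kg·m².
Total I = 0.8439 kg·m².
τ = F r = (20.5)(0.360) = 7.380 N·m.
α = τ/I = 7.380/0.8439 = 8.745 rad/s².

α ≈ 8.74 rad/s²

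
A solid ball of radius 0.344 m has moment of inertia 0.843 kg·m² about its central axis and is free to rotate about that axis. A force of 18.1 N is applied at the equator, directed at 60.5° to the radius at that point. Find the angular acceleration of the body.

Only the tangential component produces torque: τ = F R sinθ = (18.1)(0.344) sin 60.5° = 5.419 N·m.
From τ = Iα: α = 5.419/0.8430 = 6.428 rad/s².

α ≈ 6.43 rad/s²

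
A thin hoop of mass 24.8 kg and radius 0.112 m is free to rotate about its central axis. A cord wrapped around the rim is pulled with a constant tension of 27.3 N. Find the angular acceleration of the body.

I = MR² = (24.8)(0.112)² = 0.3111 kg·m².
τ = F R = (27.3)(0.112) = 3.058 N·m.
From τ = Iα: α = 3.058/0.3111 = 9.829 rad/s².

α ≈ 9.83 rad/s²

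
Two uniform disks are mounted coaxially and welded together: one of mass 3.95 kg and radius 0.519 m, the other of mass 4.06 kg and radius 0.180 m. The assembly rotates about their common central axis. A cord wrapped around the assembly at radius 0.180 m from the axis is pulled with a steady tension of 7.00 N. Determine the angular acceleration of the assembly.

α ≈ 2.11 rad/s²

I = ½M₁R₁² + ½M₂R₂² = ½(3.95)(0.519)² + ½(4.06)(0.180)² = 0.5978 kg·m².
τ = F r = (7.00)(0.180) = 1.260 N·m.
α = τ/I = 1.260/0.5978 = 2.108 rad/s².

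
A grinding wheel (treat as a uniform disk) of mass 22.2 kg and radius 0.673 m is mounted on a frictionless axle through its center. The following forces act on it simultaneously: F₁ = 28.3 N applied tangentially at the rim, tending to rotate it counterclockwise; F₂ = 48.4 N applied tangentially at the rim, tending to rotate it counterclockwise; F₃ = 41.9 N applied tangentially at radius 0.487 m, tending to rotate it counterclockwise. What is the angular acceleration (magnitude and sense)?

I = ½MR² = (1/2)(22.2)(0.673)² = 5.028 kg·m².
Taking counterclockwise as positive: τ₁ = +(28.3)(0.673) = +19.05 N·m; τ₂ = +(48.4)(0.673) = +32.57 N·m; τ₃ = +(41.9)(0.487) = +20.41 N·m.
Net torque τ = 72.02 N·m.
α = τ/I = 72.02/5.028 = 14.33 rad/s².

α ≈ 14.3 rad/s², counterclockwise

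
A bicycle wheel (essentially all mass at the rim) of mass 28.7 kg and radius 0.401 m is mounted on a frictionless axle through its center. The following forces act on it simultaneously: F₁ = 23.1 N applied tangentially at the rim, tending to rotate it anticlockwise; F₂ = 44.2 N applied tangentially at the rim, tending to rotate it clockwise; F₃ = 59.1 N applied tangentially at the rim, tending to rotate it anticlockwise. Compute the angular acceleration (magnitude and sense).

α ≈ 3.30 rad/s², anticlockwise

I = MR² = (28.7)(0.401)² = 4.615 kg·m².
Taking anticlockwise as positive: τ₁ = +(23.1)(0.401) = +9.263 N·m; τ₂ = −(44.2)(0.401) = −17.72 N·m; τ₃ = +(59.1)(0.401) = +23.70 N·m.
Net torque τ = 15.24 N·m.
α = τ/I = 15.24/4.615 = 3.302 rad/s².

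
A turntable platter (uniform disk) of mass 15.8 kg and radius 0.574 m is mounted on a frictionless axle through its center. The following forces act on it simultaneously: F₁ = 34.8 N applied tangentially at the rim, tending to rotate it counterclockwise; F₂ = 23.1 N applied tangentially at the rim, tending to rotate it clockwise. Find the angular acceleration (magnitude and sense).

α ≈ 2.58 rad/s², counterclockwise

I = ½MR² = (1/2)(15.8)(0.574)² = 2.603 kg·m².
Taking counterclockwise as positive: τ₁ = +(34.8)(0.574) = +19.98 N·m; τ₂ = −(23.1)(0.574) = −13.26 N·m.
Net torque τ = 6.716 N·m.
α = τ/I = 6.716/2.603 = 2.580 rad/s².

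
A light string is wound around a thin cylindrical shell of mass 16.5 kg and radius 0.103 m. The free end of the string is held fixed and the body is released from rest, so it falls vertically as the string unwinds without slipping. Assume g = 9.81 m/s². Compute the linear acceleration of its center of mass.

Translation: Mg − T = Ma. Rotation about the center: TR = Iα with I = MR².
With a = αR: T = (I/R²)a = M a, so Mg = (1 + 1.000)Ma.
a = g/(1 + 1.000) = 9.81/2.000 = 4.905 m/s².

a ≈ 4.91 m/s²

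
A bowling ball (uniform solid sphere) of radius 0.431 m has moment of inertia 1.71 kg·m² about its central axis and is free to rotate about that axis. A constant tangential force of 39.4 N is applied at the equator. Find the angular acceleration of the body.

τ = F R = (39.4)(0.431) = 16.98 N·m.
From τ = Iα: α = 16.98/1.710 = 9.931 rad/s².

α ≈ 9.93 rad/s²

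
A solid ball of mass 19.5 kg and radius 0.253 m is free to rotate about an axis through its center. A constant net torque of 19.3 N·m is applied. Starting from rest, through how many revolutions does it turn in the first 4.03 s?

≈ 50.0 revolutions

I = (2/5)MR² = (2/5)(19.5)(0.253)² = 0.4993 kg·m².
α = τ/I = 19.3/0.4993 = 38.66 rad/s².
θ = ½αt² = ½(38.66)(4.03)² = 313.9 rad.
Revolutions = θ/(2π) = 49.96.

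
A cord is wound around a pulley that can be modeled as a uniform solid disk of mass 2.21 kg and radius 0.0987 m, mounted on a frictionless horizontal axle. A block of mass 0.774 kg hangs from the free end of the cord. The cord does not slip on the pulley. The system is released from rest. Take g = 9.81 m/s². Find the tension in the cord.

T ≈ 4.47 N

I = ½MR² = (1/2)(2.21)(0.0987)² = 0.01076 kg·m².
Block: mg − T = ma. Pulley: TR = Iα. No-slip: a = αR, so T = (I/R²)a = 1.105·a.
Then mg = (m + 1.105)a, so a = (0.774)(9.81)/(0.774 + 1.105) = 4.041 m/s².
T = 1.105·a = 4.465 N.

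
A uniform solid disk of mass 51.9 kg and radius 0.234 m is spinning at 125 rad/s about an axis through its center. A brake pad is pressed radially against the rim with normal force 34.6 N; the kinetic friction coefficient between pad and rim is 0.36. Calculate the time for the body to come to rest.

t ≈ 60.9 s

I = ½MR² = (1/2)(51.9)(0.234)² = 1.421 kg·m².
Friction force f = μN = (0.36)(34.6) = 12.46 N at the rim; torque magnitude τ = fR = 2.915 N·m, opposing ω.
|α| = τ/I = 2.915/1.421 = 2.051 rad/s² (deceleration).
0 = ω₀ − |α|t ⇒ t = ω₀/|α| = 125/2.051 = 60.94 s.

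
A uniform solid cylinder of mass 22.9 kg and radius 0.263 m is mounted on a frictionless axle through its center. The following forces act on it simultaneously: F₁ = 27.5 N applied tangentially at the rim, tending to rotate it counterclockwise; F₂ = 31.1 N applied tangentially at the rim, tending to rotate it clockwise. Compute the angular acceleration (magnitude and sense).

α ≈ 1.20 rad/s², clockwise

I = ½MR² = (1/2)(22.9)(0.263)² = 0.7920 kg·m².
Taking counterclockwise as positive: τ₁ = +(27.5)(0.263) = +7.232 N·m; τ₂ = −(31.1)(0.263) = −8.179 N·m.
Net torque τ = -0.9468 N·m.
α = τ/I = -0.9468/0.7920 = -1.195 rad/s².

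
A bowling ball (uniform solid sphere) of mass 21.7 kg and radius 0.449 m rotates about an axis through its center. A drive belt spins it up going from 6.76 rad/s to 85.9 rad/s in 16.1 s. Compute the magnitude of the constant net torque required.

I = (2/5)MR² = (2/5)(21.7)(0.449)² = 1.750 kg·m².
α = Δω/Δt = (85.9 − 6.76)/16.1 = 4.916 rad/s².
τ = Iα = (1.750)(4.916) = 8.602 N·m.

τ ≈ 8.60 N·m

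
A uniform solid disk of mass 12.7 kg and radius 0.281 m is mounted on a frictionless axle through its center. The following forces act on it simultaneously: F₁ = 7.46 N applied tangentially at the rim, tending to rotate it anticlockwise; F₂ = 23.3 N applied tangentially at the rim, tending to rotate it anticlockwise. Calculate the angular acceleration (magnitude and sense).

I = ½MR² = (1/2)(12.7)(0.281)² = 0.5014 kg·m².
Taking anticlockwise as positive: τ₁ = +(7.46)(0.281) = +2.096 N·m; τ₂ = +(23.3)(0.281) = +6.547 N·m.
Net torque τ = 8.644 N·m.
α = τ/I = 8.644/0.5014 = 17.24 rad/s².

α ≈ 17.2 rad/s², anticlockwise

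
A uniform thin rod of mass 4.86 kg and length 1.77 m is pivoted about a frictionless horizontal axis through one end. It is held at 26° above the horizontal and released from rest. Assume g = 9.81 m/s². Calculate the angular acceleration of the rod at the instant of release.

About the pivot, I = (1/3)ML² = (1/3)(4.86)(1.77)² = 5.075 kg·m².
The weight acts at the center, a distance L/2 = 0.8850 m from the pivot; τ = Mg(L/2) cos 26° = 37.92 N·m.
α = τ/I = 37.92/5.075 = 7.472 rad/s².

α ≈ 7.47 rad/s²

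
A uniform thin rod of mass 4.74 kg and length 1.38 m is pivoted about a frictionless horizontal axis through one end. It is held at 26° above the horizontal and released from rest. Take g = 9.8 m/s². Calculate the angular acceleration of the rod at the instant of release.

α ≈ 9.57 rad/s²

About the pivot, I = (1/3)ML² = (1/3)(4.74)(1.38)² = 3.009 kg·m².
The weight acts at the center, a distance L/2 = 0.6900 m from the pivot; τ = Mg(L/2) cos 26° = 28.81 N·m.
α = τ/I = 28.81/3.009 = 9.574 rad/s².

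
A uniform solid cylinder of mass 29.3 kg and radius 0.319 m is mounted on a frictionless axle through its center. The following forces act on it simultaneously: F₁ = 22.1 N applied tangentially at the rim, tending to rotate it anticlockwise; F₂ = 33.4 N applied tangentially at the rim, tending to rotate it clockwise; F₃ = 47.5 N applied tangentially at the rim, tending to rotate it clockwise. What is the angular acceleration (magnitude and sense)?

I = ½MR² = (1/2)(29.3)(0.319)² = 1.491 kg·m².
Taking anticlockwise as positive: τ₁ = +(22.1)(0.319) = +7.050 N·m; τ₂ = −(33.4)(0.319) = −10.65 N·m; τ₃ = −(47.5)(0.319) = −15.15 N·m.
Net torque τ = -18.76 N·m.
α = τ/I = -18.76/1.491 = -12.58 rad/s².

α ≈ 12.6 rad/s², clockwise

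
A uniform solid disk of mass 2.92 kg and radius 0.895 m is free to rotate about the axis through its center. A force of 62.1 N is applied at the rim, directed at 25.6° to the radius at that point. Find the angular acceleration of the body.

α ≈ 20.5 rad/s²

I = ½MR² = (1/2)(2.92)(0.895)² = 1.169 kg·m².
Only the tangential component produces torque: τ = F R sinθ = (62.1)(0.895) sin 25.6° = 24.02 N·m.
Newton's second law for rotation, τ = Iα, gives α = τ/I = 24.02/1.169 = 20.53 rad/s².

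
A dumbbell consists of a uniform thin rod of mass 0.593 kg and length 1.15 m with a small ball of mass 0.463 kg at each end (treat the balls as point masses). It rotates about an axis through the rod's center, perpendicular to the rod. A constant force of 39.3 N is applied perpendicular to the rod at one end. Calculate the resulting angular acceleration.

I_rod = (1/12)ML² = (1/12)(0.593)(1.15)² = 0.06535 kg·m².
I_balls = 2·m·(L/2)² = 2(0.463)(0.5750)² = 0.3062 kg·m².
Total I = 0.3715 kg·m².
τ = F·(L/2) = (39.3)(0.575) = 22.60 N·m.
α = τ/I = 22.60/0.3715 = 60.83 rad/s².

α ≈ 60.8 rad/s²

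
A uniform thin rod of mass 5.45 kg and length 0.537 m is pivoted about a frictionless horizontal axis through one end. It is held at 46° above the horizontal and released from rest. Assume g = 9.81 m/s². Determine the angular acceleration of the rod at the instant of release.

About the pivot, I = (1/3)ML² = (1/3)(5.45)(0.537)² = 0.5239 kg·m².
The weight acts at the center, a distance L/2 = 0.2685 m from the pivot; τ = Mg(L/2) cos 46° = 9.972 N·m.
α = τ/I = 9.972/0.5239 = 19.04 rad/s².
(Equivalently α = (3g/(2L)) cos 46° = 19.04 rad/s².)

α ≈ 19.0 rad/s²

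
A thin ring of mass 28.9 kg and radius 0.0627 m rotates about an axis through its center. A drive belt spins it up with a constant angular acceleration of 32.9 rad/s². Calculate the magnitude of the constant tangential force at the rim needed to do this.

F ≈ 59.6 N

I = MR² = (28.9)(0.0627)² = 0.1136 kg·m².
The required torque is τ = Iα = (0.1136)(32.90) = 3.738 N·m.
A tangential force at the rim gives τ = FR, so F = τ/R = 3.738/0.0627 = 59.62 N.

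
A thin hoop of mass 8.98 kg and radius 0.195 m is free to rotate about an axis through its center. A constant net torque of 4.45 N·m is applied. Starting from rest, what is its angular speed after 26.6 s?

I = MR² = (8.98)(0.195)² = 0.3415 kg·m².
α = τ/I = 4.45/0.3415 = 13.03 rad/s².
ω = ω₀ + αt = 0 + (13.03)(26.6) = 346.7 rad/s.

ω ≈ 347 rad/s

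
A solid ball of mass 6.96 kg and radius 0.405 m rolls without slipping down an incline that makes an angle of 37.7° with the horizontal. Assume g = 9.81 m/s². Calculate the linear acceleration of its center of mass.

Translation along the incline: Mg sinθ − f = Ma.
Rotation about the center: fR = Iα with I = (2/5)MR². No-slip gives a = αR, so f = (I/R²)a = (2/5)M a.
Substituting: Mg sinθ = (1 + 0.4000)Ma, so a = g sinθ/(1 + 0.4000) = (9.81) sin 37.7° / 1.400 = 4.285 m/s².

a ≈ 4.29 m/s²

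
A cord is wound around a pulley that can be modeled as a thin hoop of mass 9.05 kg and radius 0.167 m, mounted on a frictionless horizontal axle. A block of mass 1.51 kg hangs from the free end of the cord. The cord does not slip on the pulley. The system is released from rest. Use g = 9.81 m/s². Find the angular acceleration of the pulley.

I = MR² = (9.05)(0.167)² = 0.2524 kg·m².
Block: mg − T = ma. Pulley: TR = Iα. No-slip: a = αR, so T = (I/R²)a = 9.050·a.
Then mg = (m + 9.050)a, so a = (1.51)(9.81)/(1.51 + 9.050) = 1.403 m/s².
α = a/R = 1.403/0.167 = 8.400 rad/s².

α ≈ 8.40 rad/s²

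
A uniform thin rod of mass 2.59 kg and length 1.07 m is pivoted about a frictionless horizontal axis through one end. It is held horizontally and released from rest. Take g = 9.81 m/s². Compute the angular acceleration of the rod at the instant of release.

α ≈ 13.8 rad/s²

About the pivot, I = (1/3)ML² = (1/3)(2.59)(1.07)² = 0.9884 kg·m².
The weight acts at the center, a distance L/2 = 0.5350 m from the pivot; τ = Mg(L/2) = 13.59 N·m.
α = τ/I = 13.59/0.9884 = 13.75 rad/s².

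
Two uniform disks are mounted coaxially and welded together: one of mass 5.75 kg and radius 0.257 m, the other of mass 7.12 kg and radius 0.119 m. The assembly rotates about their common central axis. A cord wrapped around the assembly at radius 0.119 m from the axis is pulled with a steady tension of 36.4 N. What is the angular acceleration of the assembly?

α ≈ 18.0 rad/s²

I = ½M₁R₁² + ½M₂R₂² = ½(5.75)(0.257)² + ½(7.12)(0.119)² = 0.2403 kg·m².
τ = F r = (36.4)(0.119) = 4.332 N·m.
α = τ/I = 4.332/0.2403 = 18.03 rad/s².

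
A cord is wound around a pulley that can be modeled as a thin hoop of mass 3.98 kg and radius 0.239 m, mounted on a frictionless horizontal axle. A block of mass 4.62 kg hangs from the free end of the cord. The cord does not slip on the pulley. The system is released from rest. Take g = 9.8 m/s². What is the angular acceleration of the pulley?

α ≈ 22.0 rad/s²

I = MR² = (3.98)(0.239)² = 0.2273 kg·m².
Block: mg − T = ma. Pulley: TR = Iα. No-slip: a = αR, so T = (I/R²)a = 3.980·a.
Then mg = (m + 3.980)a, so a = (4.62)(9.8)/(4.62 + 3.980) = 5.265 m/s².
α = a/R = 5.265/0.239 = 22.03 rad/s².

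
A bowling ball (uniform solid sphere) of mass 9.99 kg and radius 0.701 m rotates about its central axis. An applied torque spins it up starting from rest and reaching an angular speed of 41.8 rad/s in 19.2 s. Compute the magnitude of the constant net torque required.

I = (2/5)MR² = (2/5)(9.99)(0.701)² = 1.964 kg·m².
α = Δω/Δt = (41.8 − 0)/19.2 = 2.177 rad/s².
τ = Iα = (1.964)(2.177) = 4.275 N·m.

τ ≈ 4.28 N·m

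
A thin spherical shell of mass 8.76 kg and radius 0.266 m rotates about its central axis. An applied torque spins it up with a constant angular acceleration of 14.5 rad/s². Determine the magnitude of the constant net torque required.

I = (2/3)MR² = (2/3)(8.76)(0.266)² = 0.4132 kg·m².
τ = Iα = (0.4132)(14.50) = 5.992 N·m.

τ ≈ 5.99 N·m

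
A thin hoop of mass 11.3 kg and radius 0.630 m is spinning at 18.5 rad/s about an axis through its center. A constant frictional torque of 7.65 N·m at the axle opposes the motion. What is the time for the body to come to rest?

t ≈ 10.8 s

I = MR² = (11.3)(0.630)² = 4.485 kg·m².
The net torque has magnitude 7.65 N·m, opposing ω.
|α| = τ/I = 7.650/4.485 = 1.706 rad/s² (deceleration).
0 = ω₀ − |α|t ⇒ t = ω₀/|α| = 18.5/1.706 = 10.85 s.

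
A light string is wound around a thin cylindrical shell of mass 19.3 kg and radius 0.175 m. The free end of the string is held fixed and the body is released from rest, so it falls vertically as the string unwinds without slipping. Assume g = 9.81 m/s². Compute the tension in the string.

Translation: Mg − T = Ma. Rotation about the center: TR = Iα with I = MR².
With a = αR: T = (I/R²)a = M a, so Mg = (1 + 1.000)Ma.
a = g/(1 + 1.000) = 9.81/2.000 = 4.905 m/s².
T = 1.000·M·a = (1.000)(19.3)(4.905) = 94.67 N.

T ≈ 94.7 N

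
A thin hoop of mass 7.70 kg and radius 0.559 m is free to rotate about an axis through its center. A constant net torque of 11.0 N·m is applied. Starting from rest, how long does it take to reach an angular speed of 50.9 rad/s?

t ≈ 11.1 s

I = MR² = (7.70)(0.559)² = 2.406 kg·m².
α = τ/I = 11.0/2.406 = 4.572 rad/s².
ω = αt ⇒ t = ω/α = 50.9/4.572 = 11.13 s.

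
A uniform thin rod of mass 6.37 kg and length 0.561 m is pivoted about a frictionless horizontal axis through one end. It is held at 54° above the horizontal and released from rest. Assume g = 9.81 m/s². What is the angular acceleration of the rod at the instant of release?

α ≈ 15.4 rad/s²

About the pivot, I = (1/3)ML² = (1/3)(6.37)(0.561)² = 0.6683 kg·m².
The weight acts at the center, a distance L/2 = 0.2805 m from the pivot; τ = Mg(L/2) cos 54° = 10.30 N·m.
α = τ/I = 10.30/0.6683 = 15.42 rad/s².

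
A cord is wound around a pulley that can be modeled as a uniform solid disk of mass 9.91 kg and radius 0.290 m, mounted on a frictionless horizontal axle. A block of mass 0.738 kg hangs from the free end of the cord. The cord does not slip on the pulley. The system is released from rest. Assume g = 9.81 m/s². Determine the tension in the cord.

I = ½MR² = (1/2)(9.91)(0.290)² = 0.4167 kg·m².
Block: mg − T = ma. Pulley: TR = Iα. No-slip: a = αR, so T = (I/R²)a = 4.955·a.
Then mg = (m + 4.955)a, so a = (0.738)(9.81)/(0.738 + 4.955) = 1.272 m/s².
T = 4.955·a = 6.301 N.

T ≈ 6.30 N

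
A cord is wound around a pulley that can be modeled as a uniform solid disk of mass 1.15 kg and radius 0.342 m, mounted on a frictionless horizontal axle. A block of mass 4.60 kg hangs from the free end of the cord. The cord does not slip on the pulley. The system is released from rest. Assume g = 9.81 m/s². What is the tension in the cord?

I = ½MR² = (1/2)(1.15)(0.342)² = 0.06725 kg·m².
Block: mg − T = ma. Pulley: TR = Iα. No-slip: a = αR, so T = (I/R²)a = 0.5750·a.
Then mg = (m + 0.5750)a, so a = (4.60)(9.81)/(4.60 + 0.5750) = 8.720 m/s².
T = 0.5750·a = 5.014 N.

T ≈ 5.01 N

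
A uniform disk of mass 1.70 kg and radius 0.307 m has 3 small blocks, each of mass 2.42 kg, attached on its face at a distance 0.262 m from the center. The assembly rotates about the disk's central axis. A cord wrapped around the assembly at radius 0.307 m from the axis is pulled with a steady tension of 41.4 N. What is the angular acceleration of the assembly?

α ≈ 22.0 rad/s²

I_disk = ½MR² = ½(1.70)(0.307)² = 0.08011 kg·m².
I_blocks = 3·m·r² = 3(2.42)(0.262)² = 0.4984 kg·m².
Total I = 0.5785 kg·m².
τ = F r = (41.4)(0.307) = 12.71 N·m.
α = τ/I = 12.71/0.5785 = 21.97 rad/s².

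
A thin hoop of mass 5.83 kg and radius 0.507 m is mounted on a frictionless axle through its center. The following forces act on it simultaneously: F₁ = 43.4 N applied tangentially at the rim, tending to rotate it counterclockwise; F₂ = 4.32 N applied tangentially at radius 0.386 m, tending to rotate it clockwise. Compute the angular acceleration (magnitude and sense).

I = MR² = (5.83)(0.507)² = 1.499 kg·m².
Taking counterclockwise as positive: τ₁ = +(43.4)(0.507) = +22.00 N·m; τ₂ = −(4.32)(0.386) = −1.668 N·m.
Net torque τ = 20.34 N·m.
α = τ/I = 20.34/1.499 = 13.57 rad/s².

α ≈ 13.6 rad/s², counterclockwise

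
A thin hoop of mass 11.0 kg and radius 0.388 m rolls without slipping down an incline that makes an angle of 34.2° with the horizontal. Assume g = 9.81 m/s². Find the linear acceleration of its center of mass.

a ≈ 2.76 m/s²

Translation along the incline: Mg sinθ − f = Ma.
Rotation about the center: fR = Iα with I = MR². No-slip gives a = αR, so f = (I/R²)a = M a.
Substituting: Mg sinθ = (1 + 1.000)Ma, so a = g sinθ/(1 + 1.000) = (9.81) sin 34.2° / 2.000 = 2.757 m/s².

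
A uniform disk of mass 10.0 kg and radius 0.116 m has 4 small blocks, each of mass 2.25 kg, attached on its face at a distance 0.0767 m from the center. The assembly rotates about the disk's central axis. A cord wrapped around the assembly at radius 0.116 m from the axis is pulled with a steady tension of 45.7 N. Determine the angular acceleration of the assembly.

I_disk = ½MR² = ½(10.0)(0.116)² = 0.06728 kg·m².
I_blocks = 4·m·r² = 4(2.25)(0.0767)² = 0.05295 kg·m².
Total I = 0.1202 kg·m².
τ = F r = (45.7)(0.116) = 5.301 N·m.
α = τ/I = 5.301/0.1202 = 44.09 rad/s².

α ≈ 44.1 rad/s²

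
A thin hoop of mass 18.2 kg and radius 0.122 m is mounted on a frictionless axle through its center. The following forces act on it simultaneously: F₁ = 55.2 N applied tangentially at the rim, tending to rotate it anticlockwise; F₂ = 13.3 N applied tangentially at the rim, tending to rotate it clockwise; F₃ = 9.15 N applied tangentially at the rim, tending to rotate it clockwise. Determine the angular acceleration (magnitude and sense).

I = MR² = (18.2)(0.122)² = 0.2709 kg·m².
Taking anticlockwise as positive: τ₁ = +(55.2)(0.122) = +6.734 N·m; τ₂ = −(13.3)(0.122) = −1.623 N·m; τ₃ = −(9.15)(0.122) = −1.116 N·m.
Net torque τ = 3.995 N·m.
α = τ/I = 3.995/0.2709 = 14.75 rad/s².

α ≈ 14.7 rad/s², anticlockwise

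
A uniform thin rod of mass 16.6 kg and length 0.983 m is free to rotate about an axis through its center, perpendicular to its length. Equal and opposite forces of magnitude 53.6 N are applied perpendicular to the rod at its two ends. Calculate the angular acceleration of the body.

I = (1/12)ML² = (1/12)(16.6)(0.983)² = 1.337 kg·m².
The couple gives τ = F·(L/2) + F·(L/2) = F L = (53.6)(0.983) = 52.69 N·m.
From τ = Iα: α = 52.69/1.337 = 39.42 rad/s².

α ≈ 39.4 rad/s²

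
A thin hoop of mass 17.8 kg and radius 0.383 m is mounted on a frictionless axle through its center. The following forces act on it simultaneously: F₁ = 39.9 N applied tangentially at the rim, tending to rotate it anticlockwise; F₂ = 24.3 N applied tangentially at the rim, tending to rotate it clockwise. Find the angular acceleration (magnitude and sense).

I = MR² = (17.8)(0.383)² = 2.611 kg·m².
Taking anticlockwise as positive: τ₁ = +(39.9)(0.383) = +15.28 N·m; τ₂ = −(24.3)(0.383) = −9.307 N·m.
Net torque τ = 5.975 N·m.
α = τ/I = 5.975/2.611 = 2.288 rad/s².

α ≈ 2.29 rad/s², anticlockwise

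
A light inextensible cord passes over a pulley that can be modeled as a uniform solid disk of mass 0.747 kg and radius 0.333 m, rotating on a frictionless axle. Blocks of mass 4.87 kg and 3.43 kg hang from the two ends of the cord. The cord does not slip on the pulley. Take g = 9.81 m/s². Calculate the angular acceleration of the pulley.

α ≈ 4.89 rad/s²

I = ½MR² = (1/2)(0.747)(0.333)² = 0.04142 kg·m².
Heavier block: m₁g − T₁ = m₁a. Lighter block: T₂ − m₂g = m₂a.
Pulley: (T₁ − T₂)R = Iα = I(a/R), so T₁ − T₂ = (I/R²)a = (1/2)M_p a = 0.3735·a.
Adding the three: (m₁ − m₂)g = (m₁ + m₂ + 0.3735)a, so a = (4.87 − 3.43)(9.81)/(4.87 + 3.43 + 0.3735) = 1.629 m/s².
α = a/R = 1.629/0.333 = 4.891 rad/s².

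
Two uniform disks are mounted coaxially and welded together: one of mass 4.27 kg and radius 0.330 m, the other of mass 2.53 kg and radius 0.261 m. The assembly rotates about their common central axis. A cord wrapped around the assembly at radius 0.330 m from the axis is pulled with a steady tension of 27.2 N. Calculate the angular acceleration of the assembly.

α ≈ 28.2 rad/s²

I = ½M₁R₁² + ½M₂R₂² = ½(4.27)(0.330)² + ½(2.53)(0.261)² = 0.3187 kg·m².
τ = F r = (27.2)(0.330) = 8.976 N·m.
α = τ/I = 8.976/0.3187 = 28.17 rad/s².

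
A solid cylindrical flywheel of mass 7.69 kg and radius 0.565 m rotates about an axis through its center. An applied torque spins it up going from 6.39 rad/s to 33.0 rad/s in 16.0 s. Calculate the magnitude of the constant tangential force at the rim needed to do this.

I = ½MR² = (1/2)(7.69)(0.565)² = 1.227 kg·m².
α = Δω/Δt = (33.0 − 6.39)/16.0 = 1.663 rad/s².
The required torque is τ = Iα = (1.227)(1.663) = 2.041 N·m.
A tangential force at the rim gives τ = FR, so F = τ/R = 2.041/0.565 = 3.613 N.

F ≈ 3.61 N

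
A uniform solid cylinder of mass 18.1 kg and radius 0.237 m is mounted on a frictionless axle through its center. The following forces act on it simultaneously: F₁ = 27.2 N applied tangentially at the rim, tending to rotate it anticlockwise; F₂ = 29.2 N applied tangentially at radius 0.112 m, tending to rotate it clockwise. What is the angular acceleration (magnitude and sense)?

I = ½MR² = (1/2)(18.1)(0.237)² = 0.5083 kg·m².
Taking anticlockwise as positive: τ₁ = +(27.2)(0.237) = +6.446 N·m; τ₂ = −(29.2)(0.112) = −3.270 N·m.
Net torque τ = 3.176 N·m.
α = τ/I = 3.176/0.5083 = 6.248 rad/s².

α ≈ 6.25 rad/s², anticlockwise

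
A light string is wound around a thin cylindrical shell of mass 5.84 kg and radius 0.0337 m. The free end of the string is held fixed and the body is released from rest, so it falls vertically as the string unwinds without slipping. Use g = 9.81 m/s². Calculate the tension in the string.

Translation: Mg − T = Ma. Rotation about the center: TR = Iα with I = MR².
With a = αR: T = (I/R²)a = M a, so Mg = (1 + 1.000)Ma.
a = g/(1 + 1.000) = 9.81/2.000 = 4.905 m/s².
T = 1.000·M·a = (1.000)(5.84)(4.905) = 28.65 N.

T ≈ 28.6 N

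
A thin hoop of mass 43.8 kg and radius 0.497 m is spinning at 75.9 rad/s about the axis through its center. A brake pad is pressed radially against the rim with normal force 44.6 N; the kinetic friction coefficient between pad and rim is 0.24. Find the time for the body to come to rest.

t ≈ 154 s

I = MR² = (43.8)(0.497)² = 10.82 kg·m².
Friction force f = μN = (0.24)(44.6) = 10.70 N at the rim; torque magnitude τ = fR = 5.320 N·m, opposing ω.
|α| = τ/I = 5.320/10.82 = 0.4917 rad/s² (deceleration).
0 = ω₀ − |α|t ⇒ t = ω₀/|α| = 75.9/0.4917 = 154.4 s.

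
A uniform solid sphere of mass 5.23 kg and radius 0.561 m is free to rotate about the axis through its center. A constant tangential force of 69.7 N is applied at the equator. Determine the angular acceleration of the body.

I = (2/5)MR² = (2/5)(5.23)(0.561)² = 0.6584 kg·m².
τ = F R = (69.7)(0.561) = 39.10 N·m.
From τ = Iα: α = 39.10/0.6584 = 59.39 rad/s².

α ≈ 59.4 rad/s²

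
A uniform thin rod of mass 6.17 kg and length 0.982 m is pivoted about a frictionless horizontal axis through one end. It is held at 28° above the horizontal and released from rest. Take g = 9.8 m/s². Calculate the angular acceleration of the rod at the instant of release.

α ≈ 13.2 rad/s²

About the pivot, I = (1/3)ML² = (1/3)(6.17)(0.982)² = 1.983 kg·m².
The weight acts at the center, a distance L/2 = 0.4910 m from the pivot; τ = Mg(L/2) cos 28° = 26.21 N·m.
α = τ/I = 26.21/1.983 = 13.22 rad/s².
(Equivalently α = (3g/(2L)) cos 28° = 13.22 rad/s².)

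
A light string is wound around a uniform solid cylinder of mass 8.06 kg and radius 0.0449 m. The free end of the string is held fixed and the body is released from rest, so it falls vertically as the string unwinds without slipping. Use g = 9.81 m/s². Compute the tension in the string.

T ≈ 26.4 N

Translation: Mg − T = Ma. Rotation about the center: TR = Iα with I = ½MR².
With a = αR: T = (I/R²)a = (1/2)M a, so Mg = (1 + 0.5000)Ma.
a = g/(1 + 0.5000) = 9.81/1.500 = 6.540 m/s².
T = 0.5000·M·a = (0.5000)(8.06)(6.540) = 26.36 N.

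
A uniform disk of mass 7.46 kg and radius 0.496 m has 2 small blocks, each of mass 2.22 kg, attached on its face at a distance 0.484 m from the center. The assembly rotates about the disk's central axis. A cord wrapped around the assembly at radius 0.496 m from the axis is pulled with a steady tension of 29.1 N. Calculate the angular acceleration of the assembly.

I_disk = ½MR² = ½(7.46)(0.496)² = 0.9176 kg·m².
I_blocks = 2·m·r² = 2(2.22)(0.484)² = 1.040 kg·m².
Total I = 1.958 kg·m².
τ = F r = (29.1)(0.496) = 14.43 N·m.
α = τ/I = 14.43/1.958 = 7.373 rad/s².

α ≈ 7.37 rad/s²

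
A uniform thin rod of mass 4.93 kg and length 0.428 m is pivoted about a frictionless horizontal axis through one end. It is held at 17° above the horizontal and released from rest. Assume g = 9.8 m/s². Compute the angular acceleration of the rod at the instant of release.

About the pivot, I = (1/3)ML² = (1/3)(4.93)(0.428)² = 0.3010 kg·m².
The weight acts at the center, a distance L/2 = 0.2140 m from the pivot; τ = Mg(L/2) cos 17° = 9.887 N·m.
α = τ/I = 9.887/0.3010 = 32.85 rad/s².
(Equivalently α = (3g/(2L)) cos 17° = 32.85 rad/s².)

α ≈ 32.8 rad/s²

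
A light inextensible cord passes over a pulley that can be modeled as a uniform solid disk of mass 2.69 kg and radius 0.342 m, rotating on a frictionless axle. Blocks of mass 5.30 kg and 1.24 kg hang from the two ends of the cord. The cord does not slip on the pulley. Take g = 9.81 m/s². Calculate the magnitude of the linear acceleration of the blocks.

I = ½MR² = (1/2)(2.69)(0.342)² = 0.1573 kg·m².
Heavier block: m₁g − T₁ = m₁a. Lighter block: T₂ − m₂g = m₂a.
Pulley: (T₁ − T₂)R = Iα = I(a/R), so T₁ − T₂ = (I/R²)a = (1/2)M_p a = 1.345·a.
Adding the three: (m₁ − m₂)g = (m₁ + m₂ + 1.345)a, so a = (5.30 − 1.24)(9.81)/(5.30 + 1.24 + 1.345) = 5.051 m/s².

a ≈ 5.05 m/s²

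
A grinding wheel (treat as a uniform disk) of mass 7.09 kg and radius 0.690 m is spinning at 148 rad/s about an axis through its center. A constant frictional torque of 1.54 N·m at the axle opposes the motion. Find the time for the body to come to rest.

I = ½MR² = (1/2)(7.09)(0.690)² = 1.688 kg·m².
The net torque has magnitude 1.54 N·m, opposing ω.
|α| = τ/I = 1.540/1.688 = 0.9124 rad/s² (deceleration).
0 = ω₀ − |α|t ⇒ t = ω₀/|α| = 148/0.9124 = 162.2 s.

t ≈ 162 s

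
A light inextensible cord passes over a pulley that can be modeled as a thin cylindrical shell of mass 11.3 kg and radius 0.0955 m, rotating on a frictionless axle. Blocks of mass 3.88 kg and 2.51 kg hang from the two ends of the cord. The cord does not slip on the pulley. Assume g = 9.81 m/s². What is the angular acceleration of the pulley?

I = MR² = (11.3)(0.0955)² = 0.1031 kg·m².
Heavier block: m₁g − T₁ = m₁a. Lighter block: T₂ − m₂g = m₂a.
Pulley: (T₁ − T₂)R = Iα = I(a/R), so T₁ − T₂ = (I/R²)a = 1·M_p a = 11.30·a.
Adding the three: (m₁ − m₂)g = (m₁ + m₂ + 11.30)a, so a = (3.88 − 2.51)(9.81)/(3.88 + 2.51 + 11.30) = 0.7597 m/s².
α = a/R = 0.7597/0.0955 = 7.955 rad/s².

α ≈ 7.96 rad/s²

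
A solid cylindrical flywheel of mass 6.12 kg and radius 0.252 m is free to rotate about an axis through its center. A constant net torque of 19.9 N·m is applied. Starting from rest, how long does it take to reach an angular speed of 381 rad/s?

t ≈ 3.72 s

I = ½MR² = (1/2)(6.12)(0.252)² = 0.1943 kg·m².
α = τ/I = 19.9/0.1943 = 102.4 rad/s².
ω = αt ⇒ t = ω/α = 381/102.4 = 3.720 s.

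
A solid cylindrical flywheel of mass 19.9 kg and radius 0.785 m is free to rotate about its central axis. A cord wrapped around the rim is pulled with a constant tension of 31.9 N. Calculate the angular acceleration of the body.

α ≈ 4.08 rad/s²

I = ½MR² = (1/2)(19.9)(0.785)² = 6.131 kg·m².
τ = F R = (31.9)(0.785) = 25.04 N·m.
Newton's second law for rotation, τ = Iα, gives α = τ/I = 25.04/6.131 = 4.084 rad/s².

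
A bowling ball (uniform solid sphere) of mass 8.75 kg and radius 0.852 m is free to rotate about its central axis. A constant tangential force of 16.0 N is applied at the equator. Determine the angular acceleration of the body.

α ≈ 5.37 rad/s²

I = (2/5)MR² = (2/5)(8.75)(0.852)² = 2.541 kg·m².
τ = F R = (16.0)(0.852) = 13.63 N·m.
From τ = Iα: α = 13.63/2.541 = 5.366 rad/s².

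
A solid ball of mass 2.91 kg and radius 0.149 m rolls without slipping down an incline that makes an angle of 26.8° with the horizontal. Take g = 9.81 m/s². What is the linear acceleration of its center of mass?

Translation along the incline: Mg sinθ − f = Ma.
Rotation about the center: fR = Iα with I = (2/5)MR². No-slip gives a = αR, so f = (I/R²)a = (2/5)M a.
Substituting: Mg sinθ = (1 + 0.4000)Ma, so a = g sinθ/(1 + 0.4000) = (9.81) sin 26.8° / 1.400 = 3.159 m/s².

a ≈ 3.16 m/s²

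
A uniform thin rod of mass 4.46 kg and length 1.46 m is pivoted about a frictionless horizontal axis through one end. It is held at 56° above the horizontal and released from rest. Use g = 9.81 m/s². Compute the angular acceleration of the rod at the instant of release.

α ≈ 5.64 rad/s²

About the pivot, I = (1/3)ML² = (1/3)(4.46)(1.46)² = 3.169 kg·m².
The weight acts at the center, a distance L/2 = 0.7300 m from the pivot; τ = Mg(L/2) cos 56° = 17.86 N·m.
α = τ/I = 17.86/3.169 = 5.636 rad/s².
(Equivalently α = (3g/(2L)) cos 56° = 5.636 rad/s².)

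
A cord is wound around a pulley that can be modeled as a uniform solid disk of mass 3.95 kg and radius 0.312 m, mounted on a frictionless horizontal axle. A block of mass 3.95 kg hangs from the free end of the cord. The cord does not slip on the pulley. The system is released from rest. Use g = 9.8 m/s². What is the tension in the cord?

T ≈ 12.9 N

I = ½MR² = (1/2)(3.95)(0.312)² = 0.1923 kg·m².
Block: mg − T = ma. Pulley: TR = Iα. No-slip: a = αR, so T = (I/R²)a = 1.975·a.
Then mg = (m + 1.975)a, so a = (3.95)(9.8)/(3.95 + 1.975) = 6.533 m/s².
T = 1.975·a = 12.90 N.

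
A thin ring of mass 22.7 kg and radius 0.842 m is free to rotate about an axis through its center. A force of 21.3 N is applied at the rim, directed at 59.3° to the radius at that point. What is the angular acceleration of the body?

I = MR² = (22.7)(0.842)² = 16.09 kg·m².
Only the tangential component produces torque: τ = F R sinθ = (21.3)(0.842) sin 59.3° = 15.42 N·m.
From τ = Iα: α = 15.42/16.09 = 0.9582 rad/s².

α ≈ 0.958 rad/s²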